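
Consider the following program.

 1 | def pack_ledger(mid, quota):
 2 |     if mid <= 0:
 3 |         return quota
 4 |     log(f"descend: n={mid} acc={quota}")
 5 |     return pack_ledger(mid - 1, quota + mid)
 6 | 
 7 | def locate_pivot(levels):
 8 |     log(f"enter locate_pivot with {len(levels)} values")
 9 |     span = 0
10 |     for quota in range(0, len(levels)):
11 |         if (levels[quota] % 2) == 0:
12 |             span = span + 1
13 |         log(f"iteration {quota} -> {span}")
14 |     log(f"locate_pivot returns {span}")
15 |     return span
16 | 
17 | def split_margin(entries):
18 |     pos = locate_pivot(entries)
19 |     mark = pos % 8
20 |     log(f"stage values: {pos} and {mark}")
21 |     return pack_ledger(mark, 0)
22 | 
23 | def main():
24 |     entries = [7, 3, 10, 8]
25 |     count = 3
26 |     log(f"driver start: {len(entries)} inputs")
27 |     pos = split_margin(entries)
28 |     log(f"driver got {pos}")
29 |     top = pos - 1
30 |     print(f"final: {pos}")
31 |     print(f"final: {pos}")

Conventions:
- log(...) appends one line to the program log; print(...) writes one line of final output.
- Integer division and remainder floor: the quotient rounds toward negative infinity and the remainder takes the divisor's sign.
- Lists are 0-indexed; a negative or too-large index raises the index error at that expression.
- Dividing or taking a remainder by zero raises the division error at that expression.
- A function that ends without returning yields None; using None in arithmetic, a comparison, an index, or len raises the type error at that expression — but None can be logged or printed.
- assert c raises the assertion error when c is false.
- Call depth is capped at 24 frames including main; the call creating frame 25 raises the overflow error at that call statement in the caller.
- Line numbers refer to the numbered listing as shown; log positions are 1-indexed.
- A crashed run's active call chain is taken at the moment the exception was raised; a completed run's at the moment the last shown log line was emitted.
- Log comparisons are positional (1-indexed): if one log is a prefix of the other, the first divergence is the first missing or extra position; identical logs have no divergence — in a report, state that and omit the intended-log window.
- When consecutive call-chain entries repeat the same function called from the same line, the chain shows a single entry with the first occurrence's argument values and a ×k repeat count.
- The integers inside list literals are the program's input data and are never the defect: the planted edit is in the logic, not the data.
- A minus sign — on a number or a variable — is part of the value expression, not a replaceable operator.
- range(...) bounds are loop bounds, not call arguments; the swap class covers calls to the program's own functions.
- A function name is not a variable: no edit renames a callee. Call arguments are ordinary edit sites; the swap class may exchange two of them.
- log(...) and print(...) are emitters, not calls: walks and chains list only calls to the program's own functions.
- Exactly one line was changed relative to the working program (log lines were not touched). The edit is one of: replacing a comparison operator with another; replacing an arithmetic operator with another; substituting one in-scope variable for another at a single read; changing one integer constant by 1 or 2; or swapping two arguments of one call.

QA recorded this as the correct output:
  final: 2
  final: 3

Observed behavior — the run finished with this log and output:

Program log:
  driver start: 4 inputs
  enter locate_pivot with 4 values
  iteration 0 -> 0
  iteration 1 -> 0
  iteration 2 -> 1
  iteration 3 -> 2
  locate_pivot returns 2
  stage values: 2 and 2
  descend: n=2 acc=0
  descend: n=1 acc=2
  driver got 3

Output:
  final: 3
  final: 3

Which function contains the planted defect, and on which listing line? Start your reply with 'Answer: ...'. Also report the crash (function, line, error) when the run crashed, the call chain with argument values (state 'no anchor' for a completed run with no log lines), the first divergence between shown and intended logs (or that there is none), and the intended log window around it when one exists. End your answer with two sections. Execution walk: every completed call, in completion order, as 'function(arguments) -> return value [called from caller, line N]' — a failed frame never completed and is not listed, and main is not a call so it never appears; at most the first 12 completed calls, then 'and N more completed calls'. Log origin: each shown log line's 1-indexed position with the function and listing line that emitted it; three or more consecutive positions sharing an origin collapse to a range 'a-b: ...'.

Answer: the defect is in main at line 30.
The tell: No log line changed; the fault shows up purely in the output.
Call chain: main.
First divergence: none (the log streams are identical).
Execution walk:
  locate_pivot([7, 3, 10, 8]) -> 2  [called from split_margin, line 18]
  pack_ledger(0, 3) -> 3  [called from pack_ledger, line 5]
  pack_ledger(1, 2) -> 3  [called from pack_ledger, line 5]
  pack_ledger(2, 0) -> 3  [called from split_margin, line 21]
  split_margin([7, 3, 10, 8]) -> 3  [called from main, line 27]
Log origins:
  1 — main, line 26
  2 — locate_pivot, line 8
  3-6 — locate_pivot, line 13
  7 — locate_pivot, line 14
  8 — split_margin, line 20
  9 — pack_ledger, line 4
  10 — pack_ledger, line 4
  11 — main, line 28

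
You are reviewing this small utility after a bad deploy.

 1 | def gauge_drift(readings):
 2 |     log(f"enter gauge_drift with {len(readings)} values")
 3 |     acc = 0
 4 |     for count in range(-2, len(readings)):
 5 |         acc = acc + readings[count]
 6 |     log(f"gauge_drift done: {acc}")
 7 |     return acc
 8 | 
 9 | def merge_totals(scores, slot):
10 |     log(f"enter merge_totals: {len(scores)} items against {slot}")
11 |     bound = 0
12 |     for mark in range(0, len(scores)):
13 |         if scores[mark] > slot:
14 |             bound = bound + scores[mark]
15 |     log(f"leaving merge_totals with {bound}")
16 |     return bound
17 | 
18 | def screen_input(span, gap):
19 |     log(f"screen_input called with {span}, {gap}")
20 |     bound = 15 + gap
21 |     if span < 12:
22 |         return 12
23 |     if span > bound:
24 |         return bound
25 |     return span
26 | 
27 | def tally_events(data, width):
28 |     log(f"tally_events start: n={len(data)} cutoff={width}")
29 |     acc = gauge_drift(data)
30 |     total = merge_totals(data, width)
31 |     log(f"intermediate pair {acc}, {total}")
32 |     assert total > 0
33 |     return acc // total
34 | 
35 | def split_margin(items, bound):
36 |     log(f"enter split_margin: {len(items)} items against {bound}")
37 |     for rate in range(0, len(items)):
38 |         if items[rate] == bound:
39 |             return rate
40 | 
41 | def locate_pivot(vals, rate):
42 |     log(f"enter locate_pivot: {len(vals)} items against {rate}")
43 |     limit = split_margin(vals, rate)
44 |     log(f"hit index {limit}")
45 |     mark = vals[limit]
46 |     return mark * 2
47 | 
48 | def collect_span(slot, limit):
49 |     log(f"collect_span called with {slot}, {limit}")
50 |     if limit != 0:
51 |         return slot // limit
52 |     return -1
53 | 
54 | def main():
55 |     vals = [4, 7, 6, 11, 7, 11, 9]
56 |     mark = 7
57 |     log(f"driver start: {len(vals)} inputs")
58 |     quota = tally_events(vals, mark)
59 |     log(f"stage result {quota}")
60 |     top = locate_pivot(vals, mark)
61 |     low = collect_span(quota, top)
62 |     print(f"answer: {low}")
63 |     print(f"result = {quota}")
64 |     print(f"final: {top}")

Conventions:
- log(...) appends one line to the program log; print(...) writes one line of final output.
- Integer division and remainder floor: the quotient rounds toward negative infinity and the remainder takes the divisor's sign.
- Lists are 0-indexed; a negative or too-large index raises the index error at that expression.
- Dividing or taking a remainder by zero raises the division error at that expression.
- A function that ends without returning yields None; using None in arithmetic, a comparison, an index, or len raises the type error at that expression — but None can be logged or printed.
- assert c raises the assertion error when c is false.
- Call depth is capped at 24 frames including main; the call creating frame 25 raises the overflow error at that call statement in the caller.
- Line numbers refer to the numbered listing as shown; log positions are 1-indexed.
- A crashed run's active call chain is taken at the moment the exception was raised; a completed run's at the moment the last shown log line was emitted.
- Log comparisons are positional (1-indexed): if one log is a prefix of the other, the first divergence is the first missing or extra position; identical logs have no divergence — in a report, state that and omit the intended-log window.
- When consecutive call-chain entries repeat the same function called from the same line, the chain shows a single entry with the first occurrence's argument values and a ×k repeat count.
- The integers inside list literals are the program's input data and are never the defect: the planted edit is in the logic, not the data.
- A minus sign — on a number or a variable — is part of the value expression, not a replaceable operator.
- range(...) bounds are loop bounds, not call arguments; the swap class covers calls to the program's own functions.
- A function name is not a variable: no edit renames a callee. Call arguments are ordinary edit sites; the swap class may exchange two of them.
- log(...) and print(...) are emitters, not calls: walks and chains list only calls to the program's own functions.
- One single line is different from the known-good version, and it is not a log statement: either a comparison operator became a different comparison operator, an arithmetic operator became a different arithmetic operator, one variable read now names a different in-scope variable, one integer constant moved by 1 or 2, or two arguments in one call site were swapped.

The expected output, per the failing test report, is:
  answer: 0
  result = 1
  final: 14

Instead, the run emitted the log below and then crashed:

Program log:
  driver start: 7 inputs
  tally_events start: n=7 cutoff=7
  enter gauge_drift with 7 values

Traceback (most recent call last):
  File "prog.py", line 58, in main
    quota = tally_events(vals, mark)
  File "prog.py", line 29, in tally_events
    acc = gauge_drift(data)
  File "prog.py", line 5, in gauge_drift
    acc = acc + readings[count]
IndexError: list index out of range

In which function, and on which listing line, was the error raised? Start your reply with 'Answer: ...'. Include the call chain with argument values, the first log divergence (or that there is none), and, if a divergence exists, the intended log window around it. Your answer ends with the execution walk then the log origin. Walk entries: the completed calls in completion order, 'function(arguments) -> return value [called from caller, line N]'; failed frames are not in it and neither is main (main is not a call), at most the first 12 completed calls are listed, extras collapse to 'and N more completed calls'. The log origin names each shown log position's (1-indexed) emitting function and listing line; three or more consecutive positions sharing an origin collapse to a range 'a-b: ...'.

Answer: the error was raised in gauge_drift, line 5.
Key fact: A complete run would log 'gauge_drift done: 55' next, but this one stopped at 3 lines.
Call chain: main -> tally_events([4, 7, 6, 11, 7, 11, 9], 7) (called at line 58) -> gauge_drift([4, 7, 6, 11, 7, 11, 9]) (called at line 29).
First divergence: position 4; the shown log stops at 3 lines while the working version next logs 'gauge_drift done: 55'.
Intended log window:
  2: tally_events start: n=7 cutoff=7
  3: enter gauge_drift with 7 values
  4: gauge_drift done: 55
  5: enter merge_totals: 7 items against 7
Execution walk:
  (no call completed)
Log line origins:
  1: logged in main at line 57
  2: logged in tally_events at line 28
  3: logged in gauge_drift at line 2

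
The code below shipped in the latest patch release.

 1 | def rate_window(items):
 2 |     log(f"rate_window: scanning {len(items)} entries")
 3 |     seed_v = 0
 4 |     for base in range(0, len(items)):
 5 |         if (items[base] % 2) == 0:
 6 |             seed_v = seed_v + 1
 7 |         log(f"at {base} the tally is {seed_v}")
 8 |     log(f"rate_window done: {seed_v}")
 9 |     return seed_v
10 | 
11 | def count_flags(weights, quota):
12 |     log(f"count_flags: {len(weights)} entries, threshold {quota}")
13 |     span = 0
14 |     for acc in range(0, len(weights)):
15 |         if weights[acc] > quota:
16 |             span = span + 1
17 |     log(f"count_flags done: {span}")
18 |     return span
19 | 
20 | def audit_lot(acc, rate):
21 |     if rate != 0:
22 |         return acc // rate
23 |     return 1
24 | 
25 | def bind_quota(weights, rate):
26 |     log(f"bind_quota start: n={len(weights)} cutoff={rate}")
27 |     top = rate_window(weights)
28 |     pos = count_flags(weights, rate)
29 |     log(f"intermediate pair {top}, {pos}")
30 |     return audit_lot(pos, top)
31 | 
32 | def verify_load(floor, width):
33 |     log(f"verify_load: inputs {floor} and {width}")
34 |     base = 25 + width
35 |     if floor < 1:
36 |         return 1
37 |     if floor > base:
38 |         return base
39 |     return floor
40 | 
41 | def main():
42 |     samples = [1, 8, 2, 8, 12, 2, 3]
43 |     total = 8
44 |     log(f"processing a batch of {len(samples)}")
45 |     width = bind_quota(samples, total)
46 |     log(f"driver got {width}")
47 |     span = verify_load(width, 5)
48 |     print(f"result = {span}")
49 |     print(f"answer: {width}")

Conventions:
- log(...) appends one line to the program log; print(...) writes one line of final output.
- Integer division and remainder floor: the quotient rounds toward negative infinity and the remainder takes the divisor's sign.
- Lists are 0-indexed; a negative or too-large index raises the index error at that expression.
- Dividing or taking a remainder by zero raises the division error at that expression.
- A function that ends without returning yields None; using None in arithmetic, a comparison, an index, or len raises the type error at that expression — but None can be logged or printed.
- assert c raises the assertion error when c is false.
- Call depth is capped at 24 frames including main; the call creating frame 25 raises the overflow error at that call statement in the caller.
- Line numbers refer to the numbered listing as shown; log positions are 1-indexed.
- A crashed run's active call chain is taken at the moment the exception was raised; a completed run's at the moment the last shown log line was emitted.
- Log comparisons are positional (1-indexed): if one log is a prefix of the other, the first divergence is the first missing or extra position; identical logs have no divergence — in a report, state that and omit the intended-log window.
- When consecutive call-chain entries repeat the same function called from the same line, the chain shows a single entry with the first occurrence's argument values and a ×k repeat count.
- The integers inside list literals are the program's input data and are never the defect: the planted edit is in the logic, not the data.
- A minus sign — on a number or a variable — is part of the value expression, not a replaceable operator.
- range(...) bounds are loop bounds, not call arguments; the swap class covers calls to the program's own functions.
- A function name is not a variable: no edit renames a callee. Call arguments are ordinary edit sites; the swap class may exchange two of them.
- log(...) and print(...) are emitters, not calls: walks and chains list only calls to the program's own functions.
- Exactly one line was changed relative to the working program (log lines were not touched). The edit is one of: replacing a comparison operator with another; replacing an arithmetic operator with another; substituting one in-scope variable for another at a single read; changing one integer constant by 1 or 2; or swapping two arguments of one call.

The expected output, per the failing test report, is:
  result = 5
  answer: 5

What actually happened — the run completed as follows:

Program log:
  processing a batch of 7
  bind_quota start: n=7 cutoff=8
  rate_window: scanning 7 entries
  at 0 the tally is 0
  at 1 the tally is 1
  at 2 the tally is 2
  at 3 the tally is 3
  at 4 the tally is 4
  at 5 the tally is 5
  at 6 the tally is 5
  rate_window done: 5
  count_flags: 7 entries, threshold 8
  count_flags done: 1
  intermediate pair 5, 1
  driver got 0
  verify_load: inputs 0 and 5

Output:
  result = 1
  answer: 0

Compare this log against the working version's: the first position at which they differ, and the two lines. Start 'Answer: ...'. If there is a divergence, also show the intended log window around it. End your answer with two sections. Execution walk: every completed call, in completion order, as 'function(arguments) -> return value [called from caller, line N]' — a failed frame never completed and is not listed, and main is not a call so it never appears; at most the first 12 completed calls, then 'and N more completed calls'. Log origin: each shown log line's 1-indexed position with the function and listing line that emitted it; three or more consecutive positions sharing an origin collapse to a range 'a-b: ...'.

Answer: at position 15 the run shows 'driver got 0' where the working version logs 'driver got 5'.
Intended log window:
  13: count_flags done: 1
  14: intermediate pair 5, 1
  15: driver got 5
  16: verify_load: inputs 5 and 5
Execution walk:
  rate_window([1, 8, 2, 8, 12, 2, 3]) -> 5  [called from bind_quota, line 27]
  count_flags([1, 8, 2, 8, 12, 2, 3], 8) -> 1  [called from bind_quota, line 28]
  audit_lot(1, 5) -> 0  [called from bind_quota, line 30]
  bind_quota([1, 8, 2, 8, 12, 2, 3], 8) -> 0  [called from main, line 45]
  verify_load(0, 5) -> 1  [called from main, line 47]
Log line origins:
  1 — main, line 44
  2 — bind_quota, line 26
  3 — rate_window, line 2
  4-10 — rate_window, line 7
  11 — rate_window, line 8
  12 — count_flags, line 12
  13 — count_flags, line 17
  14 — bind_quota, line 29
  15 — main, line 46
  16 — verify_load, line 33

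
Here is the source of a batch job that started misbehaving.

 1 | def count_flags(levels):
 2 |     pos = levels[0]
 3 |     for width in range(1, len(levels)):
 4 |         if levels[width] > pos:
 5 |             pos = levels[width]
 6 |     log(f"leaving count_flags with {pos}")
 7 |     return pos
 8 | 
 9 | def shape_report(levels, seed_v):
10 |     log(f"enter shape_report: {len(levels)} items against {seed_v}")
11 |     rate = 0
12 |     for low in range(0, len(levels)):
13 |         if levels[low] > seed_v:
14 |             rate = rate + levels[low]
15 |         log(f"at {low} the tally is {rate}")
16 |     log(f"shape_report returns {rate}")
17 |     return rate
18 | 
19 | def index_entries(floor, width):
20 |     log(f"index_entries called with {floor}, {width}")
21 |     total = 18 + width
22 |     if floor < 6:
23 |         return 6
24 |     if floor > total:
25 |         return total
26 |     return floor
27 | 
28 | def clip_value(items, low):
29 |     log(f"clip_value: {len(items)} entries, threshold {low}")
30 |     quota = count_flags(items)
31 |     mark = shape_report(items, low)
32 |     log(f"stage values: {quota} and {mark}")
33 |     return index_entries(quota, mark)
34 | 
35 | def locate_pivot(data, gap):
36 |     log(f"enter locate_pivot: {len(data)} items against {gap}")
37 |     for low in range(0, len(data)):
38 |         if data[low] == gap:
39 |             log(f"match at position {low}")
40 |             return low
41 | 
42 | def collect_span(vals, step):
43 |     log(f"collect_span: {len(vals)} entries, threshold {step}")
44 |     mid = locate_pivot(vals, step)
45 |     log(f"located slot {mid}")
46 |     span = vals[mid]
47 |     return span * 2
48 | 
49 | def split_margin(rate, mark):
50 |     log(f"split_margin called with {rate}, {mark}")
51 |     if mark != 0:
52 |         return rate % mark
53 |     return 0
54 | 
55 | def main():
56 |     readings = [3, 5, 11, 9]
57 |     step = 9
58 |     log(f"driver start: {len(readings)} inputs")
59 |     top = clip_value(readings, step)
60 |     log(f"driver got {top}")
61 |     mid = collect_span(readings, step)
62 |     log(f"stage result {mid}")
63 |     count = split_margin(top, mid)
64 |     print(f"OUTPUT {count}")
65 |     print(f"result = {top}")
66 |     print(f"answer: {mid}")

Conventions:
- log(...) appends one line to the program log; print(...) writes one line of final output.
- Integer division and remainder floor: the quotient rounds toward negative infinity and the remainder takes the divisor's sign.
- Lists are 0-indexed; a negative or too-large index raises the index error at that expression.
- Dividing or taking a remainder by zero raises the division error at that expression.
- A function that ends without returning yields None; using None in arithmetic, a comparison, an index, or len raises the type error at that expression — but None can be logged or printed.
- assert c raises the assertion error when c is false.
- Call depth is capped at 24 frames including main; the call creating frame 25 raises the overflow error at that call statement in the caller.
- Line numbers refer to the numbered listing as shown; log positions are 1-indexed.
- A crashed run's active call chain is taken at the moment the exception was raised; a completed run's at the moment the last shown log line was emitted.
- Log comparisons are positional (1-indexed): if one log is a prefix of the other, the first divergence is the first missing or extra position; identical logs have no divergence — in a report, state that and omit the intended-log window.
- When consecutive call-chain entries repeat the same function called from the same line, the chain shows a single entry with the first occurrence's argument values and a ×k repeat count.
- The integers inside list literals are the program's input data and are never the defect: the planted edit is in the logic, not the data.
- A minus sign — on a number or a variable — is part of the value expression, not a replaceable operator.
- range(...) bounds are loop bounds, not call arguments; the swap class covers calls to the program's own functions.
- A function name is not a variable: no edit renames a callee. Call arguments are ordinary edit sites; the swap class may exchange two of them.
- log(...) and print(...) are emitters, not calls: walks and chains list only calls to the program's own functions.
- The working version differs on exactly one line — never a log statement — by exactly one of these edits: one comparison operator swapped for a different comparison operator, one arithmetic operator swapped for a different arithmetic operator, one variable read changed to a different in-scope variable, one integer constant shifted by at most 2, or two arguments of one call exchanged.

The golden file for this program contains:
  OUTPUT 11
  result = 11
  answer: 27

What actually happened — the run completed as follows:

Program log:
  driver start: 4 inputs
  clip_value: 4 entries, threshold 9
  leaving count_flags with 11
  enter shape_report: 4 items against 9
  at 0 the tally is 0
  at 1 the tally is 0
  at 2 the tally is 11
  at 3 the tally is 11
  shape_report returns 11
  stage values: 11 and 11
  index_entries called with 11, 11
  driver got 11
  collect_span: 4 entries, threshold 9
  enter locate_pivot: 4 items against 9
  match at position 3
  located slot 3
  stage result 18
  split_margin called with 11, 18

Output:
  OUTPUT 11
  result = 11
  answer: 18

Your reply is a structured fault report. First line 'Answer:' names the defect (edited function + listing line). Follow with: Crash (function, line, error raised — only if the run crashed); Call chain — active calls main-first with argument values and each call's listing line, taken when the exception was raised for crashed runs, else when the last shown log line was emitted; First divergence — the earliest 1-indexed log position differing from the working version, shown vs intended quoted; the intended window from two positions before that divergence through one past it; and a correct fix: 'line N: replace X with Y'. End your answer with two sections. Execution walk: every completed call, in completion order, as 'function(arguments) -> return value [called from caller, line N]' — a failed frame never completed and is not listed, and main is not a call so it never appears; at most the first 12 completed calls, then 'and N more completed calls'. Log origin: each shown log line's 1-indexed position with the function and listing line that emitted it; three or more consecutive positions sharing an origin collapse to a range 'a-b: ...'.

Answer: the defect is in collect_span at line 47.
The tell: Log line 17 is where behavior first shows: 'stage result 18' appears instead of 'stage result 27'.
Call chain: main -> split_margin(11, 18) (called at line 63).
First divergence: at position 17 the run shows 'stage result 18' where the working version logs 'stage result 27'.
Intended log window:
  15: match at position 3
  16: located slot 3
  17: stage result 27
  18: split_margin called with 11, 27
Execution walk:
  count_flags([3, 5, 11, 9]) -> 11  [called from clip_value, line 30]
  shape_report([3, 5, 11, 9], 9) -> 11  [called from clip_value, line 31]
  index_entries(11, 11) -> 11  [called from clip_value, line 33]
  clip_value([3, 5, 11, 9], 9) -> 11  [called from main, line 59]
  locate_pivot([3, 5, 11, 9], 9) -> 3  [called from collect_span, line 44]
  collect_span([3, 5, 11, 9], 9) -> 18  [called from main, line 61]
  split_margin(11, 18) -> 11  [called from main, line 63]
Log line origins:
  1: logged in main at line 58
  2: logged in clip_value at line 29
  3: logged in count_flags at line 6
  4: logged in shape_report at line 10
  5-8: logged in shape_report at line 15
  9: logged in shape_report at line 16
  10: logged in clip_value at line 32
  11: logged in index_entries at line 20
  12: logged in main at line 60
  13: logged in collect_span at line 43
  14: logged in locate_pivot at line 36
  15: logged in locate_pivot at line 39
  16: logged in collect_span at line 45
  17: logged in main at line 62
  18: logged in split_margin at line 50
A correct fix: line 47: replace `2` with `3`.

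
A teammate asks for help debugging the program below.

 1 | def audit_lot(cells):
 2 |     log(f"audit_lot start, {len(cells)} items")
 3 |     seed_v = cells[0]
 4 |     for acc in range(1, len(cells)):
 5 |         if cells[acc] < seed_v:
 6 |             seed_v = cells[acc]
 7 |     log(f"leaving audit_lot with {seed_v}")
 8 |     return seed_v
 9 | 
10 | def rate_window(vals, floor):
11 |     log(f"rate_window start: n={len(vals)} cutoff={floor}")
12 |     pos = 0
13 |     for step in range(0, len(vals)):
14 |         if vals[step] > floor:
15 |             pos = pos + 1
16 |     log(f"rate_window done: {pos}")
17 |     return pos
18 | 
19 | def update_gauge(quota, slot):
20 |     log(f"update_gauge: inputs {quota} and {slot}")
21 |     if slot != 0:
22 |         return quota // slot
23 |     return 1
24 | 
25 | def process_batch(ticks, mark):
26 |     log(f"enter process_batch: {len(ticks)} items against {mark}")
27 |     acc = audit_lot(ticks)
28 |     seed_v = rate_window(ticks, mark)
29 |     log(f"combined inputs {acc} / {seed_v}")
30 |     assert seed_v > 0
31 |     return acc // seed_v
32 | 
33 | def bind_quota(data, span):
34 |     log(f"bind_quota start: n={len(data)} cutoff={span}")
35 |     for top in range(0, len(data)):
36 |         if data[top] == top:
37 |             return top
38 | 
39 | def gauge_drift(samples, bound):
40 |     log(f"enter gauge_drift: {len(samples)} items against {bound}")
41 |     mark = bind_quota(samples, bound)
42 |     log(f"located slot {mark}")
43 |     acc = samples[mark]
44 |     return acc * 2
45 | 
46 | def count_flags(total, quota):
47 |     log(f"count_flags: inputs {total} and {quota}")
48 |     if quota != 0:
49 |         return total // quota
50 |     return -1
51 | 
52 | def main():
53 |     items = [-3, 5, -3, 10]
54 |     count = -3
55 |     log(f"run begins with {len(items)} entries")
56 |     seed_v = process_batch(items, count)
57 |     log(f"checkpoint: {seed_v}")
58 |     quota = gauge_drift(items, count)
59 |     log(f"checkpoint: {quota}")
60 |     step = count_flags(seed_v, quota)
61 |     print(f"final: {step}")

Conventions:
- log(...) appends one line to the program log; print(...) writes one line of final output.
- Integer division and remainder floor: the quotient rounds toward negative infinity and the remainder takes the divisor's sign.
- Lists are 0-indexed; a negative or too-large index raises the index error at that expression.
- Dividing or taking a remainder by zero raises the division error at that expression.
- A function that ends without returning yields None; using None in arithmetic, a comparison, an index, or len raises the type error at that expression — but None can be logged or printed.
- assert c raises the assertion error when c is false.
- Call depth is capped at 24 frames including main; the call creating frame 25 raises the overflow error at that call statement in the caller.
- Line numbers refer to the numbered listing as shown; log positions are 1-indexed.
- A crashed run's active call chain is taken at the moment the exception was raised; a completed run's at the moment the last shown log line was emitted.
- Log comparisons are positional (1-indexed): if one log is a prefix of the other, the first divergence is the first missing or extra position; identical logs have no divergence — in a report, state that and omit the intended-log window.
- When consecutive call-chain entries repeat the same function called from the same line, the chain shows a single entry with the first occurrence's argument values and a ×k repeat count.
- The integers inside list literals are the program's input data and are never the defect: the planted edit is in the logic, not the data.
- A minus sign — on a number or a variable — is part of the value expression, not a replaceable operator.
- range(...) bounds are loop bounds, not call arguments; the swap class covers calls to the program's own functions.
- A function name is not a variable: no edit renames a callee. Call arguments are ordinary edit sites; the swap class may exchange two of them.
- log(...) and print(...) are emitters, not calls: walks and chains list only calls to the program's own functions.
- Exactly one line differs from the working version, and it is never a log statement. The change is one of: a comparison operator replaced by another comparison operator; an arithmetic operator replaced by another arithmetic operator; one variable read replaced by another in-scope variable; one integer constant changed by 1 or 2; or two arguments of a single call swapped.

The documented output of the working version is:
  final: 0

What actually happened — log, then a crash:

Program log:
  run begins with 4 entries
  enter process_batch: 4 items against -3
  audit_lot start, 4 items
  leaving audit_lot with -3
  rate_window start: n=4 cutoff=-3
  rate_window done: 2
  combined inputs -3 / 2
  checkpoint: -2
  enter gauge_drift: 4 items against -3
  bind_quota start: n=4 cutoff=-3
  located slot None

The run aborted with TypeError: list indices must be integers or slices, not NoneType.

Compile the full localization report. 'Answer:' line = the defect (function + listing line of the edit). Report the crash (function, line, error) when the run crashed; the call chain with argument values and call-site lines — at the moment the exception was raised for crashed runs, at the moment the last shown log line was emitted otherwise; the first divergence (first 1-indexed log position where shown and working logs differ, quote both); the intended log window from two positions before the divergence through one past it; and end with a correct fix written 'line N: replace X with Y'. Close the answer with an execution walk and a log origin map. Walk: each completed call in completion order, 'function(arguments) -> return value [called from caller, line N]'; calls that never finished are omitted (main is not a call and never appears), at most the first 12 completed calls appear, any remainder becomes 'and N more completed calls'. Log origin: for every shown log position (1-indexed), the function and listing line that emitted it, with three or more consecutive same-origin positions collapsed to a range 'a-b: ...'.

Answer: the defect is in bind_quota at line 36.
The tell: At log position 11 the runs split — shown 'located slot None', but the working version logs 'located slot 0'.
Crash: gauge_drift, line 43, TypeError.
Call chain: main -> gauge_drift([-3, 5, -3, 10], -3) (called at line 58).
First divergence: position 11 — shown 'located slot None', intended 'located slot 0'.
Intended log window:
  9: enter gauge_drift: 4 items against -3
  10: bind_quota start: n=4 cutoff=-3
  11: located slot 0
  12: checkpoint: -6
Execution walk:
  audit_lot([-3, 5, -3, 10]) -> -3  [called from process_batch, line 27]
  rate_window([-3, 5, -3, 10], -3) -> 2  [called from process_batch, line 28]
  process_batch([-3, 5, -3, 10], -3) -> -2  [called from main, line 56]
  bind_quota([-3, 5, -3, 10], -3) -> None  [called from gauge_drift, line 41]
Origin of each log line:
  1: from main, line 55
  2: from process_batch, line 26
  3: from audit_lot, line 2
  4: from audit_lot, line 7
  5: from rate_window, line 11
  6: from rate_window, line 16
  7: from process_batch, line 29
  8: from main, line 57
  9: from gauge_drift, line 40
  10: from bind_quota, line 34
  11: from gauge_drift, line 42
A correct fix: line 36: replace `data[top] == top` with `data[top] == span`.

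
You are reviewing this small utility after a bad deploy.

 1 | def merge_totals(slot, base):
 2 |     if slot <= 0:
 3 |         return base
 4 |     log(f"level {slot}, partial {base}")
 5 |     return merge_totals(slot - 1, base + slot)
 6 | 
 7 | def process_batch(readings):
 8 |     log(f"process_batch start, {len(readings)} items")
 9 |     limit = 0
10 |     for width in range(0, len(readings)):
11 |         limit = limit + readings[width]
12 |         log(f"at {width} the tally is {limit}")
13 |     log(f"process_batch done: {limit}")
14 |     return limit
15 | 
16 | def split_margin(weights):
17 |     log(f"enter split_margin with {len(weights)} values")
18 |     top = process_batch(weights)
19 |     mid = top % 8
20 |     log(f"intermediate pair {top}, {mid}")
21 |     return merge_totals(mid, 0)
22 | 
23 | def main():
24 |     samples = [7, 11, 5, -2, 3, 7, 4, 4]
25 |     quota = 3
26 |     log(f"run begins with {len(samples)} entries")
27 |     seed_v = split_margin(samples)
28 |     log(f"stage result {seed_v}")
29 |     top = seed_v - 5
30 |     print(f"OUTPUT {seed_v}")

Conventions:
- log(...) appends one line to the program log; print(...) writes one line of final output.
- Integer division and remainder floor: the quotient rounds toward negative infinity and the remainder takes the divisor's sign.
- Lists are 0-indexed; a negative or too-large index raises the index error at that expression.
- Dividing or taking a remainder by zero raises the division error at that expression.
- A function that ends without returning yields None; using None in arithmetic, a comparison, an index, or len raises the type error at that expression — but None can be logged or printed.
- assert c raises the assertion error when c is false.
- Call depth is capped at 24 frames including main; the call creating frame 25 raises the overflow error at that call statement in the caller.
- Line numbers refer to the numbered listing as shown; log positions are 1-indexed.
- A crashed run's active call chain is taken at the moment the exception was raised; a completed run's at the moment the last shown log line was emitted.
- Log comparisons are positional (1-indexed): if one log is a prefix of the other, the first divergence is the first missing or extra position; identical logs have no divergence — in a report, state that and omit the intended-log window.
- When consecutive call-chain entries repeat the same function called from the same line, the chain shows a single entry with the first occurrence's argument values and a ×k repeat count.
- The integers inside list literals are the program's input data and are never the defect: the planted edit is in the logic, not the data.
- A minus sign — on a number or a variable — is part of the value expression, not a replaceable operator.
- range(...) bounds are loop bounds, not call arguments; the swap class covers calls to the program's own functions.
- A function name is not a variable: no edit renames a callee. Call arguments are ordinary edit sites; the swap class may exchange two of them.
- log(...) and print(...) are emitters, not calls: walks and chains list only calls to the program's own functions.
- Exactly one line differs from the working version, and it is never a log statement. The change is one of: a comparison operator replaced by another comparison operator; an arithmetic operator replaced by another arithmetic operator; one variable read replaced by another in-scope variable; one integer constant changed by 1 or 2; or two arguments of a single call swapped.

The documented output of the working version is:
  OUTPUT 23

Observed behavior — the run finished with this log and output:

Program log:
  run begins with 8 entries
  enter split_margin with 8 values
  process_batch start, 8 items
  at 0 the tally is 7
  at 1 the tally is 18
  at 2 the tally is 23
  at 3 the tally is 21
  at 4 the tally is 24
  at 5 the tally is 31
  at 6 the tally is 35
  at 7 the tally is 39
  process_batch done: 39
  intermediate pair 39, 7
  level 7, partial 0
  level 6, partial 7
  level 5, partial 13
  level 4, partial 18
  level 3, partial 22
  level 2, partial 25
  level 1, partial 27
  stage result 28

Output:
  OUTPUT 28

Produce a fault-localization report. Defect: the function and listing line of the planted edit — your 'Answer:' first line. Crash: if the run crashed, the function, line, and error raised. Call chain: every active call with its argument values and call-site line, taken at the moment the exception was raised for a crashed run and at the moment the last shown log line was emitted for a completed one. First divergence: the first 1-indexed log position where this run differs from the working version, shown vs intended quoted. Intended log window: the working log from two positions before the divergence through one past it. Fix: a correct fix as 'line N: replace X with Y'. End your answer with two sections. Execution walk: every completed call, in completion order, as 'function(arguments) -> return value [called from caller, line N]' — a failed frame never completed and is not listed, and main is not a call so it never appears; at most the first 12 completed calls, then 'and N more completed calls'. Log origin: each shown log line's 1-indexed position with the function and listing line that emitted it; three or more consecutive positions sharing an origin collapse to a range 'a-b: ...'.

Answer: the defect is in main at line 30.
The tell: Nothing in the log betrays the bug — only the output does.
Call chain: main.
First divergence: none — the logs agree in full.
Execution walk:
  process_batch([7, 11, 5, -2, 3, 7, 4, 4]) -> 39  [called from split_margin, line 18]
  merge_totals(0, 28) -> 28  [called from merge_totals, line 5]
  merge_totals(1, 27) -> 28  [called from merge_totals, line 5]
  merge_totals(2, 25) -> 28  [called from merge_totals, line 5]
  merge_totals(3, 22) -> 28  [called from merge_totals, line 5]
  merge_totals(4, 18) -> 28  [called from merge_totals, line 5]
  merge_totals(5, 13) -> 28  [called from merge_totals, line 5]
  merge_totals(6, 7) -> 28  [called from merge_totals, line 5]
  merge_totals(7, 0) -> 28  [called from split_margin, line 21]
  split_margin([7, 11, 5, -2, 3, 7, 4, 4]) -> 28  [called from main, line 27]
Log line origins:
  1: from main, line 26
  2: from split_margin, line 17
  3: from process_batch, line 8
  4-11: from process_batch, line 12
  12: from process_batch, line 13
  13: from split_margin, line 20
  14-20: from merge_totals, line 4
  21: from main, line 28
A correct fix: line 30: replace `seed_v` with `top`.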